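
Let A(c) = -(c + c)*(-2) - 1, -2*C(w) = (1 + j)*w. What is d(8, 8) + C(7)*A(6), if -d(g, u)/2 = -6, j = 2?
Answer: -459/2 ≈ -229.50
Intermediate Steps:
d(g, u) = 12 (d(g, u) = -2*(-6) = 12)
C(w) = -3*w/2 (C(w) = -(1 + 2)*w/2 = -3*w/2)
A(c) = -1 + 4*c (A(c) = -2*c*(-2) - 1 = 4*c - 1 = -1 + 4*c)
d(8, 8) + C(7)*A(6) = 12 + (-3/2*7)*(-1 + 4*6) = 12 - 21*(-1 + 24)/2 = 12 - 21/2*23 = 12 - 483/2 = -459/2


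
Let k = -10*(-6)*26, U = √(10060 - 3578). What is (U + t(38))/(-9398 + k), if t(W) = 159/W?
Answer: -159/297844 - √6482/7838 ≈ -0.010806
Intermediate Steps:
U = √6482 ≈ 80.511
k = 1560 (k = 60*26 = 1560)
(U + t(38))/(-9398 + k) = (√6482 + 159/38)/(-9398 + 1560) = (√6482 + 159*(1/38))/(-7838) = (√6482 + 159/38)*(-1/7838) = (159/38 + √6482)*(-1/7838) = -159/297844 - √6482/7838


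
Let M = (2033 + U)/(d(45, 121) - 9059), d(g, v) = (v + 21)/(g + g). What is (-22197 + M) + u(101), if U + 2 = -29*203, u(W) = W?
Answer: -562862659/25474 ≈ -22096.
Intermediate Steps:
d(g, v) = (21 + v)/(2*g) (d(g, v) = (21 + v)/((2*g)) = (21 + v)*(1/(2*g)) = (21 + v)/(2*g))
U = -5889 (U = -2 - 29*203 = -2 - 5887 = -5889)
M = 10845/25474 (M = (2033 - 5889)/((½)*(21 + 121)/45 - 9059) = -3856/((½)*(1/45)*142 - 9059) = -3856/(71/45 - 9059) = -3856/(-407584/45) = -3856*(-45/407584) = 10845/25474 ≈ 0.42573)
(-22197 + M) + u(101) = (-22197 + 10845/25474) + 101 = -565435533/25474 + 101 = -562862659/25474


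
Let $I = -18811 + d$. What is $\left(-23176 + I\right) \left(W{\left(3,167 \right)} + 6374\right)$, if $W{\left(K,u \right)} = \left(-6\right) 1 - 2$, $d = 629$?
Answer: $-263285028$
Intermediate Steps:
$I = -18182$ ($I = -18811 + 629 = -18182$)
$W{\left(K,u \right)} = -8$ ($W{\left(K,u \right)} = -6 - 2 = -8$)
$\left(-23176 + I\right) \left(W{\left(3,167 \right)} + 6374\right) = \left(-23176 - 18182\right) \left(-8 + 6374\right) = \left(-41358\right) 6366 = -263285028$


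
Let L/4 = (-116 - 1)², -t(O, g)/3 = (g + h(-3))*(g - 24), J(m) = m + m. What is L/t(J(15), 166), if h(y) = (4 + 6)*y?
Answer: -4563/4828 ≈ -0.94511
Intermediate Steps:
h(y) = 10*y
J(m) = 2*m
t(O, g) = -3*(-30 + g)*(-24 + g) (t(O, g) = -3*(g + 10*(-3))*(g - 24) = -3*(g - 30)*(-24 + g) = -3*(-30 + g)*(-24 + g))
L = 54756 (L = 4*(-116 - 1)² = 4*(-117)² = 4*13689 = 54756)
L/t(J(15), 166) = 54756/(-2160 - 3*166² + 162*166) = 54756/(-2160 - 3*27556 + 26892) = 54756/(-2160 - 82668 + 26892) = 54756/(-57936) = 54756*(-1/57936) = -4563/4828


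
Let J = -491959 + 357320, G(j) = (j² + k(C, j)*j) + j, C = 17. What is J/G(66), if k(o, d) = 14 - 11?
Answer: -134639/4620 ≈ -29.143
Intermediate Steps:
k(o, d) = 3
G(j) = j² + 4*j (G(j) = (j² + 3*j) + j = j² + 4*j)
J = -134639
J/G(66) = -134639*1/(66*(4 + 66)) = -134639/(66*70) = -134639/4620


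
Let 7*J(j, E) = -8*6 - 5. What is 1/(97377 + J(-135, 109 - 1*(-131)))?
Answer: 7/681586 ≈ 1.0270e-5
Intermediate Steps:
J(j, E) = -53/7 (J(j, E) = (-8*6 - 5)/7 = (-48 - 5)/7 = (⅐)*(-53) = -53/7)
1/(97377 + J(-135, 109 - 1*(-131))) = 1/(97377 - 53/7) = 1/(681586/7) = 7/681586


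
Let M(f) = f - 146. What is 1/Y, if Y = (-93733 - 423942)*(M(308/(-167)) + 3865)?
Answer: -167/321354521375 ≈ -5.1967e-10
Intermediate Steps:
M(f) = -146 + f
Y = -321354521375/167 (Y = (-93733 - 423942)*((-146 + 308/(-167)) + 3865) = -517675*((-146 + 308*(-1/167)) + 3865) = -517675*((-146 - 308/167) + 3865) = -517675*(-24690/167 + 3865) = -517675*620765/167 = -321354521375/167 ≈ -1.9243e+9)
1/Y = 1/(-321354521375/167) = -167/321354521375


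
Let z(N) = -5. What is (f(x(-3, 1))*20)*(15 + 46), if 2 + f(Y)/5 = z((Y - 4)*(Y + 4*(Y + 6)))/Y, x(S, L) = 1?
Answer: -42700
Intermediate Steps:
f(Y) = -10 - 25/Y (f(Y) = -10 + 5*(-5/Y) = -10 - 25/Y)
(f(x(-3, 1))*20)*(15 + 46) = ((-10 - 25/1)*20)*(15 + 46) = ((-10 - 25*1)*20)*61 = ((-10 - 25)*20)*61 = -35*20*61 = -700*61 = -42700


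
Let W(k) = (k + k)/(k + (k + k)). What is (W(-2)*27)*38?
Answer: 684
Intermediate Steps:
W(k) = ⅔ (W(k) = (2*k)/(k + 2*k) = (2*k)/((3*k)) = (2*k)*(1/(3*k)) = ⅔)
(W(-2)*27)*38 = ((⅔)*27)*38 = 18*38 = 684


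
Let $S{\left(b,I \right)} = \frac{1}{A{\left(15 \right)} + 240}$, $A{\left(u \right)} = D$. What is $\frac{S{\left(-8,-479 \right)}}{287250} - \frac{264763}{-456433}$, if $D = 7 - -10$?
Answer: $\frac{19545665596183}{33695367467250} \approx 0.58007$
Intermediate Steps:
$D = 17$ ($D = 7 + 10 = 17$)
$A{\left(u \right)} = 17$
$S{\left(b,I \right)} = \frac{1}{257}$ ($S{\left(b,I \right)} = \frac{1}{17 + 240} = \frac{1}{257}$)
$\frac{S{\left(-8,-479 \right)}}{287250} - \frac{264763}{-456433} = \frac{1}{257 \cdot 287250} - \frac{264763}{-456433} = \frac{1}{257} \cdot \frac{1}{287250} - - \frac{264763}{456433} = \frac{1}{73823250} + \frac{264763}{456433} = \frac{19545665596183}{33695367467250}$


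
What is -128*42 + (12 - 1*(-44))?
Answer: -5320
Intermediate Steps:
-128*42 + (12 - 1*(-44)) = -5376 + (12 + 44) = -5376 + 56 = -5320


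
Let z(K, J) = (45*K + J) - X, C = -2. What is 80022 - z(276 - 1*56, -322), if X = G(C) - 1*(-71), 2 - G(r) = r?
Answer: 70519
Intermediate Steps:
G(r) = 2 - r
X = 75 (X = (2 - 1*(-2)) - 1*(-71) = (2 + 2) + 71 = 4 + 71 = 75)
z(K, J) = -75 + J + 45*K (z(K, J) = (45*K + J) - 1*75 = (J + 45*K) - 75 = -75 + J + 45*K)
80022 - z(276 - 1*56, -322) = 80022 - (-75 - 322 + 45*(276 - 1*56)) = 80022 - (-75 - 322 + 45*(276 - 56)) = 80022 - (-75 - 322 + 45*220) = 80022 - (-75 - 322 + 9900) = 80022 - 1*9503 = 80022 - 9503 = 70519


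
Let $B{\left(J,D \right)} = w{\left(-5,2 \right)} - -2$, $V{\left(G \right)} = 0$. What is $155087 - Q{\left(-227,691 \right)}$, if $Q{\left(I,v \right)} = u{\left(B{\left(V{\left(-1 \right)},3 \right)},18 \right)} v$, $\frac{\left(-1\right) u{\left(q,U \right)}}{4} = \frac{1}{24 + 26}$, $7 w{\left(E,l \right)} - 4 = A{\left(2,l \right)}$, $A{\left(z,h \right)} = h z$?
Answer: $\frac{3878557}{25} \approx 1.5514 \cdot 10^{5}$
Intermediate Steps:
$w{\left(E,l \right)} = \frac{4}{7} + \frac{2 l}{7}$ ($w{\left(E,l \right)} = \frac{4}{7} + \frac{l 2}{7} = \frac{4}{7} + \frac{2 l}{7}$)
$B{\left(J,D \right)} = \frac{22}{7}$ ($B{\left(J,D \right)} = \left(\frac{4}{7} + \frac{2}{7} \cdot 2\right) - -2 = \left(\frac{4}{7} + \frac{4}{7}\right) + 2 = \frac{8}{7} + 2 = \frac{22}{7}$)
$u{\left(q,U \right)} = - \frac{2}{25}$ ($u{\left(q,U \right)} = - \frac{4}{24 + 26} = - \frac{4}{50} = \left(-4\right) \frac{1}{50} = - \frac{2}{25}$)
$Q{\left(I,v \right)} = - \frac{2 v}{25}$
$155087 - Q{\left(-227,691 \right)} = 155087 - \left(- \frac{2}{25}\right) 691 = 155087 - - \frac{1382}{25} = 155087 + \frac{1382}{25} = \frac{3878557}{25}$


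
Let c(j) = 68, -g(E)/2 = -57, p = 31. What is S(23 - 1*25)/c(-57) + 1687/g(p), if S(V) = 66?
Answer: 15280/969 ≈ 15.769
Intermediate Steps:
g(E) = 114 (g(E) = -2*(-57) = 114)
S(23 - 1*25)/c(-57) + 1687/g(p) = 66/68 + 1687/114 = 66*(1/68) + 1687*(1/114) = 33/34 + 1687/114 = 15280/969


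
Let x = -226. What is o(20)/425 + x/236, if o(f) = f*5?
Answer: -1449/2006 ≈ -0.72233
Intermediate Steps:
o(f) = 5*f
o(20)/425 + x/236 = (5*20)/425 - 226/236 = 100*(1/425) - 226*1/236 = 4/17 - 113/118 = -1449/2006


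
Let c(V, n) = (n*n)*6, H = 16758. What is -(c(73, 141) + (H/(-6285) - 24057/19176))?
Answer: -1597334949123/13391240 ≈ -1.1928e+5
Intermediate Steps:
c(V, n) = 6*n² (c(V, n) = n²*6 = 6*n²)
-(c(73, 141) + (H/(-6285) - 24057/19176)) = -(6*141² + (16758/(-6285) - 24057/19176)) = -(6*19881 + (16758*(-1/6285) - 24057*1/19176)) = -(119286 + (-5586/2095 - 8019/6392)) = -(119286 - 52505517/13391240) = -1*1597334949123/13391240 = -1597334949123/13391240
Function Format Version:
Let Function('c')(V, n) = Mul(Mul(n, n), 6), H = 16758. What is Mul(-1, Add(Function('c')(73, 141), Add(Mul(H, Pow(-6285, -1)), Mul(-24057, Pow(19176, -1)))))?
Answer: Rational(-1597334949123, 13391240) ≈ -1.1928e+5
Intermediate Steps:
Function('c')(V, n) = Mul(6, Pow(n, 2)) (Function('c')(V, n) = Mul(Pow(n, 2), 6) = Mul(6, Pow(n, 2)))
Mul(-1, Add(Function('c')(73, 141), Add(Mul(H, Pow(-6285, -1)), Mul(-24057, Pow(19176, -1))))) = Mul(-1, Add(Mul(6, Pow(141, 2)), Add(Mul(16758, Pow(-6285, -1)), Mul(-24057, Pow(19176, -1))))) = Mul(-1, Add(Mul(6, 19881), Add(Mul(16758, Rational(-1, 6285)), Mul(-24057, Rational(1, 19176))))) = Mul(-1, Add(119286, Add(Rational(-5586, 2095), Rational(-8019, 6392)))) = Mul(-1, Add(119286, Rational(-52505517, 13391240))) = Mul(-1, Rational(1597334949123, 13391240)) = Rational(-1597334949123, 13391240)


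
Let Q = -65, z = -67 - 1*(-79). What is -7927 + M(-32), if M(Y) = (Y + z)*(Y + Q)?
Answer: -5987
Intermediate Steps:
z = 12 (z = -67 + 79 = 12)
M(Y) = (-65 + Y)*(12 + Y) (M(Y) = (Y + 12)*(Y - 65) = (12 + Y)*(-65 + Y) = (-65 + Y)*(12 + Y))
-7927 + M(-32) = -7927 + (-780 + (-32)² - 53*(-32)) = -7927 + (-780 + 1024 + 1696) = -7927 + 1940 = -5987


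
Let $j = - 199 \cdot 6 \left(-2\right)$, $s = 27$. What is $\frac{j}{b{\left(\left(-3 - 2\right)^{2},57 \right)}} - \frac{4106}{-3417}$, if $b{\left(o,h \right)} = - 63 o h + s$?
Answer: $\frac{10009597}{8518581} \approx 1.175$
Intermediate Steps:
$j = 2388$ ($j = \left(-199\right) \left(-12\right) = 2388$)
$b{\left(o,h \right)} = 27 - 63 h o$ ($b{\left(o,h \right)} = - 63 o h + 27 = - 63 h o + 27 = 27 - 63 h o$)
$\frac{j}{b{\left(\left(-3 - 2\right)^{2},57 \right)}} - \frac{4106}{-3417} = \frac{2388}{27 - 3591 \left(-3 - 2\right)^{2}} - \frac{4106}{-3417} = \frac{2388}{27 - 3591 \left(-5\right)^{2}} - - \frac{4106}{3417} = \frac{2388}{27 - 3591 \cdot 25} + \frac{4106}{3417} = \frac{2388}{27 - 89775} + \frac{4106}{3417} = \frac{2388}{-89748} + \frac{4106}{3417} = 2388 \left(- \frac{1}{89748}\right) + \frac{4106}{3417} = - \frac{199}{7479} + \frac{4106}{3417} = \frac{10009597}{8518581}$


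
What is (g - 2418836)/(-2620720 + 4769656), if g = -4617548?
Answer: -879548/268617 ≈ -3.2744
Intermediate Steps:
(g - 2418836)/(-2620720 + 4769656) = (-4617548 - 2418836)/(-2620720 + 4769656) = -7036384/2148936 = -7036384*1/2148936 = -879548/268617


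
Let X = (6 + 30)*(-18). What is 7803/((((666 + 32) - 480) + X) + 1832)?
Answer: 7803/1402 ≈ 5.5656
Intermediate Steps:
X = -648 (X = 36*(-18) = -648)
7803/((((666 + 32) - 480) + X) + 1832) = 7803/((((666 + 32) - 480) - 648) + 1832) = 7803/(((698 - 480) - 648) + 1832) = 7803/((218 - 648) + 1832) = 7803/(-430 + 1832) = 7803/1402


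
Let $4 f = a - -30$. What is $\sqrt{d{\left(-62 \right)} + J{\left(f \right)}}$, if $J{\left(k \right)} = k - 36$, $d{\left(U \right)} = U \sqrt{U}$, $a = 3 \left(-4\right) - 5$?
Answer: $\frac{\sqrt{-131 - 248 i \sqrt{62}}}{2} \approx 15.109 - 16.156 i$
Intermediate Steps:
$a = -17$ ($a = -12 - 5 = -17$)
$f = \frac{13}{4}$ ($f = \frac{-17 - -30}{4} = \frac{-17 + 30}{4} = \frac{1}{4} \cdot 13 = \frac{13}{4} \approx 3.25$)
$d{\left(U \right)} = U^{\frac{3}{2}}$
$J{\left(k \right)} = -36 + k$ ($J{\left(k \right)} = k - 36 = -36 + k$)
$\sqrt{d{\left(-62 \right)} + J{\left(f \right)}} = \sqrt{\left(-62\right)^{\frac{3}{2}} + \left(-36 + \frac{13}{4}\right)} = \sqrt{- 62 i \sqrt{62} - \frac{131}{4}} = \sqrt{- \frac{131}{4} - 62 i \sqrt{62}}$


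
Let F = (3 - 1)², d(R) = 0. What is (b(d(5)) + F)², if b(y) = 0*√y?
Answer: 16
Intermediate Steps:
b(y) = 0
F = 4 (F = 2² = 4)
(b(d(5)) + F)² = (0 + 4)² = 4² = 16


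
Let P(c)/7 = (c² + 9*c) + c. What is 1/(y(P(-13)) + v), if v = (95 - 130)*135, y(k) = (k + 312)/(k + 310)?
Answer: -583/2754090 ≈ -0.00021169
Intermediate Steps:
P(c) = 7*c² + 70*c (P(c) = 7*((c² + 9*c) + c) = 7*(c² + 10*c) = 7*c² + 70*c)
y(k) = (312 + k)/(310 + k)
v = -4725 (v = -35*135 = -4725)
1/(y(P(-13)) + v) = 1/((312 + 7*(-13)*(10 - 13))/(310 + 7*(-13)*(10 - 13)) - 4725) = 1/((312 + 7*(-13)*(-3))/(310 + 7*(-13)*(-3)) - 4725) = 1/((312 + 273)/(310 + 273) - 4725) = 1/(585/583 - 4725) = 1/(-2754090/583) = -583/2754090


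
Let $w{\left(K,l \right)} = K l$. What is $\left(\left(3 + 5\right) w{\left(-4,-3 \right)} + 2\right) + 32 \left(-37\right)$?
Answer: $-1086$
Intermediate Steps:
$\left(\left(3 + 5\right) w{\left(-4,-3 \right)} + 2\right) + 32 \left(-37\right) = \left(\left(3 + 5\right) \left(\left(-4\right) \left(-3\right)\right) + 2\right) + 32 \left(-37\right) = \left(8 \cdot 12 + 2\right) - 1184 = \left(96 + 2\right) - 1184 = 98 - 1184 = -1086$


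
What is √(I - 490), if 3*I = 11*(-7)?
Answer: I*√4641/3 ≈ 22.708*I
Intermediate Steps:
I = -77/3 (I = (11*(-7))/3 = (⅓)*(-77) = -77/3 ≈ -25.667)
√(I - 490) = √(-77/3 - 490) = √(-1547/3) = I*√4641/3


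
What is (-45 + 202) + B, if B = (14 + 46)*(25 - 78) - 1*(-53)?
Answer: -2970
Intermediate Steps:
B = -3127 (B = 60*(-53) + 53 = -3180 + 53 = -3127)
(-45 + 202) + B = (-45 + 202) - 3127 = 157 - 3127 = -2970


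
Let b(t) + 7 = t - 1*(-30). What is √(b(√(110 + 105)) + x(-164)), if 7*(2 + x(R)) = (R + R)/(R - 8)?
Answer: √(1927303 + 90601*√215)/301 ≈ 5.9946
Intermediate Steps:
x(R) = -2 + 2*R/(7*(-8 + R)) (x(R) = -2 + ((R + R)/(R - 8))/7 = -2 + ((2*R)/(-8 + R))/7 = -2 + (2*R/(-8 + R))/7 = -2 + 2*R/(7*(-8 + R)))
b(t) = 23 + t (b(t) = -7 + (t - 1*(-30)) = -7 + (t + 30) = -7 + (30 + t) = 23 + t)
√(b(√(110 + 105)) + x(-164)) = √((23 + √(110 + 105)) + 4*(28 - 3*(-164))/(7*(-8 - 164))) = √((23 + √215) + (4/7)*(28 + 492)/(-172)) = √((23 + √215) + (4/7)*(-1/172)*520) = √((23 + √215) - 520/301) = √(6403/301 + √215)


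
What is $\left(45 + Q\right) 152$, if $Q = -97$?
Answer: $-7904$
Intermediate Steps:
$\left(45 + Q\right) 152 = \left(45 - 97\right) 152 = \left(-52\right) 152 = -7904$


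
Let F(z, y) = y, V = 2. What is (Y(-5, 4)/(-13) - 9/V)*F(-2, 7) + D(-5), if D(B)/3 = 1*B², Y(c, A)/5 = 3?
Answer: 921/26 ≈ 35.423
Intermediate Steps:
Y(c, A) = 15 (Y(c, A) = 5*3 = 15)
D(B) = 3*B² (D(B) = 3*(1*B²) = 3*B²)
(Y(-5, 4)/(-13) - 9/V)*F(-2, 7) + D(-5) = (15/(-13) - 9/2)*7 + 3*(-5)² = (15*(-1/13) - 9*½)*7 + 3*25 = (-15/13 - 9/2)*7 + 75 = -147/26*7 + 75 = -1029/26 + 75 = 921/26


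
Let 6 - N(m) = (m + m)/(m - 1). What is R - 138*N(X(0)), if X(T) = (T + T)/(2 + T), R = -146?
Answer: -974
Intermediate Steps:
X(T) = 2*T/(2 + T) (X(T) = (2*T)/(2 + T) = 2*T/(2 + T))
N(m) = 6 - 2*m/(-1 + m) (N(m) = 6 - (m + m)/(m - 1) = 6 - 2*m/(-1 + m))
R - 138*N(X(0)) = -146 - 276*(-3 + 2*(2*0/(2 + 0)))/(-1 + 2*0/(2 + 0)) = -146 - 276*(-3 + 2*(2*0/2))/(-1 + 2*0/2) = -146 - 276*(-3 + 2*(2*0*(½)))/(-1 + 2*0*(½)) = -146 - 276*(-3 + 2*0)/(-1 + 0) = -146 - 276*(-3 + 0)/(-1) = -146 - 276*(-1)*(-3) = -146 - 138*6 = -146 - 828 = -974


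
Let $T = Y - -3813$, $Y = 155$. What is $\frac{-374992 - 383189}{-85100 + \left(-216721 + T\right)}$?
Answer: $\frac{758181}{297853} \approx 2.5455$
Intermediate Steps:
$T = 3968$ ($T = 155 - -3813 = 155 + 3813 = 3968$)
$\frac{-374992 - 383189}{-85100 + \left(-216721 + T\right)} = \frac{-374992 - 383189}{-85100 + \left(-216721 + 3968\right)} = - \frac{758181}{-85100 - 212753} = - \frac{758181}{-297853} = \left(-758181\right) \left(- \frac{1}{297853}\right) = \frac{758181}{297853}$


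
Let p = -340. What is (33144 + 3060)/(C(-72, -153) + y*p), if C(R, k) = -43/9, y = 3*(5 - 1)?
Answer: -325836/36763 ≈ -8.8631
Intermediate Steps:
y = 12 (y = 3*4 = 12)
C(R, k) = -43/9 (C(R, k) = -43*⅑ = -43/9)
(33144 + 3060)/(C(-72, -153) + y*p) = (33144 + 3060)/(-43/9 + 12*(-340)) = 36204/(-43/9 - 4080) = 36204/(-36763/9) = 36204*(-9/36763) = -325836/36763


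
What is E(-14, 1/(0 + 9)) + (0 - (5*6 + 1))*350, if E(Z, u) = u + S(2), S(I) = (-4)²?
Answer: -97505/9 ≈ -10834.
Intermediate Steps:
S(I) = 16
E(Z, u) = 16 + u (E(Z, u) = u + 16 = 16 + u)
E(-14, 1/(0 + 9)) + (0 - (5*6 + 1))*350 = (16 + 1/(0 + 9)) + (0 - (5*6 + 1))*350 = (16 + 1/9) + (0 - (30 + 1))*350 = (16 + ⅑) + (0 - 1*31)*350 = 145/9 + (0 - 31)*350 = 145/9 - 31*350 = 145/9 - 10850 = -97505/9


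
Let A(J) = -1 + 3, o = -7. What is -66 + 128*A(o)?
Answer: 190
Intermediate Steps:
A(J) = 2
-66 + 128*A(o) = -66 + 128*2 = -66 + 256 = 190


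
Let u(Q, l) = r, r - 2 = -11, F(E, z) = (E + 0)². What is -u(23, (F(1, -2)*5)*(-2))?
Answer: 9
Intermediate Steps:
F(E, z) = E²
r = -9 (r = 2 - 11 = -9)
u(Q, l) = -9
-u(23, (F(1, -2)*5)*(-2)) = -1*(-9) = 9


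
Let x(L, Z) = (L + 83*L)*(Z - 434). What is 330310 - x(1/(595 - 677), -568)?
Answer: 13500626/41 ≈ 3.2928e+5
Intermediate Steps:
x(L, Z) = 84*L*(-434 + Z) (x(L, Z) = (84*L)*(-434 + Z) = 84*L*(-434 + Z))
330310 - x(1/(595 - 677), -568) = 330310 - 84*(-434 - 568)/(595 - 677) = 330310 - 84*(-1002)/(-82) = 330310 - 84*(-1)*(-1002)/82 = 330310 - 1*42084/41 = 330310 - 42084/41 = 13500626/41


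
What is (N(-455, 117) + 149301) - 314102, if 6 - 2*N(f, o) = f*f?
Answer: -536621/2 ≈ -2.6831e+5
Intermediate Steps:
N(f, o) = 3 - f**2/2 (N(f, o) = 3 - f*f/2 = 3 - f**2/2)
(N(-455, 117) + 149301) - 314102 = ((3 - 1/2*(-455)**2) + 149301) - 314102 = ((3 - 1/2*207025) + 149301) - 314102 = ((3 - 207025/2) + 149301) - 314102 = (-207019/2 + 149301) - 314102 = 91583/2 - 314102 = -536621/2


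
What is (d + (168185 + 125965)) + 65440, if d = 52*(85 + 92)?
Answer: 368794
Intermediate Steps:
d = 9204 (d = 52*177 = 9204)
(d + (168185 + 125965)) + 65440 = (9204 + (168185 + 125965)) + 65440 = (9204 + 294150) + 65440 = 303354 + 65440 = 368794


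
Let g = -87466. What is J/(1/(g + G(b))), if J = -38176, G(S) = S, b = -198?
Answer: 3346660864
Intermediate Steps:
J/(1/(g + G(b))) = -38176/(1/(-87466 - 198)) = -38176/(1/(-87664)) = -38176/(-1/87664) = -38176*(-87664) = 3346660864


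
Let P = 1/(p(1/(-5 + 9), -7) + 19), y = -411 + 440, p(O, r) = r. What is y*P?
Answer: 29/12 ≈ 2.4167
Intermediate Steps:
y = 29
P = 1/12 (P = 1/(-7 + 19) = 1/12 ≈ 0.083333)
y*P = 29*(1/12) = 29/12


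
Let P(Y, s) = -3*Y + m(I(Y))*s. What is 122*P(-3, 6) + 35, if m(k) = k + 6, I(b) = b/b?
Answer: 6257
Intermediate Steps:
I(b) = 1
m(k) = 6 + k
P(Y, s) = -3*Y + 7*s (P(Y, s) = -3*Y + (6 + 1)*s = -3*Y + 7*s)
122*P(-3, 6) + 35 = 122*(-3*(-3) + 7*6) + 35 = 122*(9 + 42) + 35 = 122*51 + 35 = 6222 + 35 = 6257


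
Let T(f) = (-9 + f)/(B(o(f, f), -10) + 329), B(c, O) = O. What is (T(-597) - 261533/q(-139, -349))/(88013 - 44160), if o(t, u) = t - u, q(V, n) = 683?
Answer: -83842925/9554560081 ≈ -0.0087752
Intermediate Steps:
T(f) = -9/319 + f/319 (T(f) = (-9 + f)/(-10 + 329) = (-9 + f)/319 = (-9 + f)*(1/319) = -9/319 + f/319)
(T(-597) - 261533/q(-139, -349))/(88013 - 44160) = ((-9/319 + (1/319)*(-597)) - 261533/683)/(88013 - 44160) = ((-9/319 - 597/319) - 261533*1/683)/43853 = (-606/319 - 261533/683)*(1/43853) = -83842925/217877*1/43853 = -83842925/9554560081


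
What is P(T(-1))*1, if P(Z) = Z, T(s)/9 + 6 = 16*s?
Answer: -198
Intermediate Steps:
T(s) = -54 + 144*s (T(s) = -54 + 9*(16*s) = -54 + 144*s)
P(T(-1))*1 = (-54 + 144*(-1))*1 = (-54 - 144)*1 = -198*1 = -198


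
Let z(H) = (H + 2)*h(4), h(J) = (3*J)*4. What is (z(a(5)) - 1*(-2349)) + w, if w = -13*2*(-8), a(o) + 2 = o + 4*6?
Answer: 3949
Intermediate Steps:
h(J) = 12*J
a(o) = 22 + o (a(o) = -2 + (o + 4*6) = -2 + (o + 24) = -2 + (24 + o) = 22 + o)
z(H) = 96 + 48*H (z(H) = (H + 2)*(12*4) = (2 + H)*48 = 96 + 48*H)
w = 208 (w = -26*(-8) = 208)
(z(a(5)) - 1*(-2349)) + w = ((96 + 48*(22 + 5)) - 1*(-2349)) + 208 = ((96 + 48*27) + 2349) + 208 = ((96 + 1296) + 2349) + 208 = (1392 + 2349) + 208 = 3741 + 208 = 3949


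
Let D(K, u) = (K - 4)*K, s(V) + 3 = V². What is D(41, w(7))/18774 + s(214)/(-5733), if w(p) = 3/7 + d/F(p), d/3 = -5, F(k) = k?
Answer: -13508267/1708434 ≈ -7.9068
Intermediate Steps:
s(V) = -3 + V²
d = -15 (d = 3*(-5) = -15)
w(p) = 3/7 - 15/p
D(K, u) = K*(-4 + K) (D(K, u) = (-4 + K)*K = K*(-4 + K))
D(41, w(7))/18774 + s(214)/(-5733) = (41*(-4 + 41))/18774 + (-3 + 214²)/(-5733) = (41*37)*(1/18774) + (-3 + 45796)*(-1/5733) = 1517*(1/18774) + 45793*(-1/5733) = 1517/18774 - 45793/5733 = -13508267/1708434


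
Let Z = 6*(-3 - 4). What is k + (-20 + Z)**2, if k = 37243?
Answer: 41087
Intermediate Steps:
Z = -42 (Z = 6*(-7) = -42)
k + (-20 + Z)**2 = 37243 + (-20 - 42)**2 = 37243 + (-62)**2 = 37243 + 3844 = 41087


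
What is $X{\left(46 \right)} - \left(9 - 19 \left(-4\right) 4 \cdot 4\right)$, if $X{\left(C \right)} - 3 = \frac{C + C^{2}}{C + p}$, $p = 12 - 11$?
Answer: $-1176$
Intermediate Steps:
$p = 1$ ($p = 12 - 11 = 1$)
$X{\left(C \right)} = 3 + \frac{C + C^{2}}{1 + C}$ ($X{\left(C \right)} = 3 + \frac{C + C^{2}}{C + 1} = 3 + \frac{C + C^{2}}{1 + C}$)
$X{\left(46 \right)} - \left(9 - 19 \left(-4\right) 4 \cdot 4\right) = \left(3 + 46\right) - \left(9 - 19 \left(-4\right) 4 \cdot 4\right) = 49 - \left(9 - 19 \left(\left(-16\right) 4\right)\right) = 49 - \left(9 - -1216\right) = 49 - \left(9 + 1216\right) = 49 - 1225 = -1176$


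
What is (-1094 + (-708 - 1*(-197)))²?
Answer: 2576025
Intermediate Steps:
(-1094 + (-708 - 1*(-197)))² = (-1094 + (-708 + 197))² = (-1094 - 511)² = (-1605)² = 2576025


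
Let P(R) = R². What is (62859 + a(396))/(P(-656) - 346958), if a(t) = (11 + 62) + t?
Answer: 31664/41689 ≈ 0.75953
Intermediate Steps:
a(t) = 73 + t
(62859 + a(396))/(P(-656) - 346958) = (62859 + (73 + 396))/((-656)² - 346958) = (62859 + 469)/(430336 - 346958) = 63328/83378 = 63328*(1/83378) = 31664/41689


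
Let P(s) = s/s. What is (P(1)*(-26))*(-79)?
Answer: 2054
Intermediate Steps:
P(s) = 1
(P(1)*(-26))*(-79) = (1*(-26))*(-79) = -26*(-79) = 2054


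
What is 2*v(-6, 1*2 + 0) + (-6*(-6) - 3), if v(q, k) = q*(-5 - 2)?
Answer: 117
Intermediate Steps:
v(q, k) = -7*q (v(q, k) = q*(-7) = -7*q)
2*v(-6, 1*2 + 0) + (-6*(-6) - 3) = 2*(-7*(-6)) + (-6*(-6) - 3) = 2*42 + (36 - 3) = 84 + 33 = 117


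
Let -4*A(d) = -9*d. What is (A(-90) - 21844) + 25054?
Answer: 6015/2 ≈ 3007.5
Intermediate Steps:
A(d) = 9*d/4 (A(d) = -(-9)*d/4 = 9*d/4)
(A(-90) - 21844) + 25054 = ((9/4)*(-90) - 21844) + 25054 = (-405/2 - 21844) + 25054 = -44093/2 + 25054 = 6015/2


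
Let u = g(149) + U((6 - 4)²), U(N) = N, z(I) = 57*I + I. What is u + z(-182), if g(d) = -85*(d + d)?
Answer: -35882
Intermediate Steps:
g(d) = -170*d
z(I) = 58*I
u = -25326 (u = -170*149 + (6 - 4)² = -25330 + 2² = -25330 + 4 = -25326)
u + z(-182) = -25326 + 58*(-182) = -25326 - 10556 = -35882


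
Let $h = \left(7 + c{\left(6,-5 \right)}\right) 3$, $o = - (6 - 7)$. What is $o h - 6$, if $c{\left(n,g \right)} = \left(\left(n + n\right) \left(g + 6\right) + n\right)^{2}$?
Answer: $987$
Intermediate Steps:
$c{\left(n,g \right)} = \left(n + 2 n \left(6 + g\right)\right)^{2}$ ($c{\left(n,g \right)} = \left(2 n \left(6 + g\right) + n\right)^{2} = \left(n + 2 n \left(6 + g\right)\right)^{2}$)
$o = 1$ ($o = \left(-1\right) \left(-1\right) = 1$)
$h = 993$ ($h = \left(7 + 6^{2} \left(13 + 2 \left(-5\right)\right)^{2}\right) 3 = \left(7 + 36 \left(13 - 10\right)^{2}\right) 3 = \left(7 + 36 \cdot 3^{2}\right) 3 = \left(7 + 36 \cdot 9\right) 3 = \left(7 + 324\right) 3 = 331 \cdot 3 = 993$)
$o h - 6 = 1 \cdot 993 - 6 = 993 - 6 = 987$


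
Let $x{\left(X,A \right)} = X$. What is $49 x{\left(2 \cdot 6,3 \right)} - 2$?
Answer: $586$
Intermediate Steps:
$49 x{\left(2 \cdot 6,3 \right)} - 2 = 49 \cdot 2 \cdot 6 - 2 = 49 \cdot 12 - 2 = 588 - 2 = 586$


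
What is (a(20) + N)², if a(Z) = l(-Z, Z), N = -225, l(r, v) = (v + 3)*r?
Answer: 469225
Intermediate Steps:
l(r, v) = r*(3 + v) (l(r, v) = (3 + v)*r = r*(3 + v))
a(Z) = -Z*(3 + Z) (a(Z) = (-Z)*(3 + Z) = -Z*(3 + Z))
(a(20) + N)² = (-1*20*(3 + 20) - 225)² = (-1*20*23 - 225)² = (-460 - 225)² = (-685)² = 469225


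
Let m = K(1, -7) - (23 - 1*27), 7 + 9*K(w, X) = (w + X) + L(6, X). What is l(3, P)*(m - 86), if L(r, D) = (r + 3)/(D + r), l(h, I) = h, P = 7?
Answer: -760/3 ≈ -253.33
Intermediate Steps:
L(r, D) = (3 + r)/(D + r)
K(w, X) = -7/9 + 1/(6 + X) + X/9 + w/9 (K(w, X) = -7/9 + ((w + X) + (3 + 6)/(X + 6))/9 = -7/9 + ((X + w) + 9/(6 + X))/9 = -7/9 + (X + w + 9/(6 + X))/9 = -7/9 + (1/(6 + X) + X/9 + w/9) = -7/9 + 1/(6 + X) + X/9 + w/9)
m = 14/9 (m = (9 + (6 - 7)*(-7 - 7 + 1))/(9*(6 - 7)) - (23 - 1*27) = (⅑)*(9 - 1*(-13))/(-1) - (23 - 27) = (⅑)*(-1)*(9 + 13) - 1*(-4) = (⅑)*(-1)*22 + 4 = -22/9 + 4 = 14/9 ≈ 1.5556)
l(3, P)*(m - 86) = 3*(14/9 - 86) = 3*(-760/9) = -760/3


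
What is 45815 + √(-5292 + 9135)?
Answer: 45815 + 3*√427 ≈ 45877.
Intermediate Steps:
45815 + √(-5292 + 9135) = 45815 + √3843 = 45815 + 3*√427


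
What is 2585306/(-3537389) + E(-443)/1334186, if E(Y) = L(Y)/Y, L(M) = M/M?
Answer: -1528030631953177/2090753951996822 ≈ -0.73085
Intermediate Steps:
L(M) = 1
E(Y) = 1/Y
2585306/(-3537389) + E(-443)/1334186 = 2585306/(-3537389) + 1/(-443*1334186) = 2585306*(-1/3537389) - 1/443*1/1334186 = -2585306/3537389 - 1/591044398 = -1528030631953177/2090753951996822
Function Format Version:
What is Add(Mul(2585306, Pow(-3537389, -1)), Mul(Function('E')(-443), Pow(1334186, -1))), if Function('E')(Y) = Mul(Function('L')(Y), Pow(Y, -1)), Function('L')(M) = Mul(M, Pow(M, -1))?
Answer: Rational(-1528030631953177, 2090753951996822) ≈ -0.73085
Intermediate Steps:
Function('L')(M) = 1
Function('E')(Y) = Pow(Y, -1) (Function('E')(Y) = Mul(1, Pow(Y, -1)) = Pow(Y, -1))
Add(Mul(2585306, Pow(-3537389, -1)), Mul(Function('E')(-443), Pow(1334186, -1))) = Add(Mul(2585306, Pow(-3537389, -1)), Mul(Pow(-443, -1), Pow(1334186, -1))) = Add(Mul(2585306, Rational(-1, 3537389)), Mul(Rational(-1, 443), Rational(1, 1334186))) = Add(Rational(-2585306, 3537389), Rational(-1, 591044398)) = Rational(-1528030631953177, 2090753951996822)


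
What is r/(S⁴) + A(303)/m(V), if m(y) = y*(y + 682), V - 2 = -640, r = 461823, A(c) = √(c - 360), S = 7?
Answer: 461823/2401 - I*√57/28072 ≈ 192.35 - 0.00026895*I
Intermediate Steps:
A(c) = √(-360 + c)
V = -638 (V = 2 - 640 = -638)
m(y) = y*(682 + y)
r/(S⁴) + A(303)/m(V) = 461823/(7⁴) + √(-360 + 303)/((-638*(682 - 638))) = 461823/2401 + √(-57)/((-638*44)) = 461823*(1/2401) + (I*√57)/(-28072) = 461823/2401 + (I*√57)*(-1/28072) = 461823/2401 - I*√57/28072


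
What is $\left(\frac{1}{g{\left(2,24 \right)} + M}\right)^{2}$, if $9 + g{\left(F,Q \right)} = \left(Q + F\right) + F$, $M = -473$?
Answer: $\frac{1}{206116} \approx 4.8516 \cdot 10^{-6}$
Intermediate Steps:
$g{\left(F,Q \right)} = -9 + Q + 2 F$ ($g{\left(F,Q \right)} = -9 + \left(\left(Q + F\right) + F\right) = -9 + \left(\left(F + Q\right) + F\right) = -9 + \left(Q + 2 F\right) = -9 + Q + 2 F$)
$\left(\frac{1}{g{\left(2,24 \right)} + M}\right)^{2} = \left(\frac{1}{\left(-9 + 24 + 2 \cdot 2\right) - 473}\right)^{2} = \left(\frac{1}{\left(-9 + 24 + 4\right) - 473}\right)^{2} = \left(\frac{1}{19 - 473}\right)^{2} = \left(\frac{1}{-454}\right)^{2} = \left(- \frac{1}{454}\right)^{2} = \frac{1}{206116}$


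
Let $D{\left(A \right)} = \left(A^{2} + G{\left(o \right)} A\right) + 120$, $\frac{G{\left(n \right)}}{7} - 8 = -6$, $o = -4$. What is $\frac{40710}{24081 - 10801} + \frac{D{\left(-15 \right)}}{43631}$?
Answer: $\frac{177801081}{57941968} \approx 3.0686$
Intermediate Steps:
$G{\left(n \right)} = 14$ ($G{\left(n \right)} = 56 + 7 \left(-6\right) = 56 - 42 = 14$)
$D{\left(A \right)} = 120 + A^{2} + 14 A$ ($D{\left(A \right)} = \left(A^{2} + 14 A\right) + 120 = 120 + A^{2} + 14 A$)
$\frac{40710}{24081 - 10801} + \frac{D{\left(-15 \right)}}{43631} = \frac{40710}{24081 - 10801} + \frac{120 + \left(-15\right)^{2} + 14 \left(-15\right)}{43631} = \frac{40710}{24081 - 10801} + \left(120 + 225 - 210\right) \frac{1}{43631} = \frac{40710}{13280} + 135 \cdot \frac{1}{43631} = 40710 \cdot \frac{1}{13280} + \frac{135}{43631} = \frac{4071}{1328} + \frac{135}{43631} = \frac{177801081}{57941968}$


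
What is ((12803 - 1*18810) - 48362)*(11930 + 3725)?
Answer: -851146695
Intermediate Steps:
((12803 - 1*18810) - 48362)*(11930 + 3725) = ((12803 - 18810) - 48362)*15655 = (-6007 - 48362)*15655 = -54369*15655 = -851146695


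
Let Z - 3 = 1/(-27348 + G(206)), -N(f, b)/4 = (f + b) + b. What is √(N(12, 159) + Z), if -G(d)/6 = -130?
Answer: I*√2869184674/1476 ≈ 36.291*I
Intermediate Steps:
G(d) = 780 (G(d) = -6*(-130) = 780)
N(f, b) = -8*b - 4*f (N(f, b) = -4*((f + b) + b) = -4*((b + f) + b) = -4*(f + 2*b) = -8*b - 4*f)
Z = 79703/26568 (Z = 3 + 1/(-27348 + 780) = 3 + 1/(-26568) = 3 - 1/26568 = 79703/26568 ≈ 3.0000)
√(N(12, 159) + Z) = √((-8*159 - 4*12) + 79703/26568) = √((-1272 - 48) + 79703/26568) = √(-1320 + 79703/26568) = √(-34990057/26568) = I*√2869184674/1476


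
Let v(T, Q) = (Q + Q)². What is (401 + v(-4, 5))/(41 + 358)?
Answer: 167/133 ≈ 1.2556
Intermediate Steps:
v(T, Q) = 4*Q² (v(T, Q) = (2*Q)² = 4*Q²)
(401 + v(-4, 5))/(41 + 358) = (401 + 4*5²)/(41 + 358) = (401 + 4*25)/399 = (401 + 100)*(1/399) = 501*(1/399) = 167/133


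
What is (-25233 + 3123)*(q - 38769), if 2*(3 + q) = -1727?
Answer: 876340905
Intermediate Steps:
q = -1733/2 (q = -3 + (½)*(-1727) = -3 - 1727/2 = -1733/2 ≈ -866.50)
(-25233 + 3123)*(q - 38769) = (-25233 + 3123)*(-1733/2 - 38769) = -22110*(-79271/2) = 876340905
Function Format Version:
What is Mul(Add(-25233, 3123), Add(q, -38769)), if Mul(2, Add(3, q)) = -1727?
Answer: 876340905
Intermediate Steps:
q = Rational(-1733, 2) (q = Add(-3, Mul(Rational(1, 2), -1727)) = Add(-3, Rational(-1727, 2)) = Rational(-1733, 2) ≈ -866.50)
Mul(Add(-25233, 3123), Add(q, -38769)) = Mul(Add(-25233, 3123), Add(Rational(-1733, 2), -38769)) = Mul(-22110, Rational(-79271, 2)) = 876340905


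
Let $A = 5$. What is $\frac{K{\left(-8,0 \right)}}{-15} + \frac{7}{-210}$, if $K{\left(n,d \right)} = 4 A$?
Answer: $- \frac{41}{30} \approx -1.3667$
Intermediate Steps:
$K{\left(n,d \right)} = 20$ ($K{\left(n,d \right)} = 4 \cdot 5 = 20$)
$\frac{K{\left(-8,0 \right)}}{-15} + \frac{7}{-210} = \frac{20}{-15} + \frac{7}{-210} = 20 \left(- \frac{1}{15}\right) + 7 \left(- \frac{1}{210}\right) = - \frac{4}{3} - \frac{1}{30} = - \frac{41}{30}$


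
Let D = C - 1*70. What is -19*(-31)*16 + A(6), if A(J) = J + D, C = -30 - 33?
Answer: 9297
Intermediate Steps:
C = -63
D = -133 (D = -63 - 1*70 = -63 - 70 = -133)
A(J) = -133 + J (A(J) = J - 133 = -133 + J)
-19*(-31)*16 + A(6) = -19*(-31)*16 + (-133 + 6) = 589*16 - 127 = 9424 - 127 = 9297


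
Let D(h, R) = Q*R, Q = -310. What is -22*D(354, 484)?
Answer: 3300880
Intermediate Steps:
D(h, R) = -310*R
-22*D(354, 484) = -(-6820)*484 = -22*(-150040) = 3300880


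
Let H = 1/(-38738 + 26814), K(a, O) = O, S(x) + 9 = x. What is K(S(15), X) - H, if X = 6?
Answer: 71545/11924 ≈ 6.0001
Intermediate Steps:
S(x) = -9 + x
H = -1/11924 (H = 1/(-11924) = -1/11924 ≈ -8.3864e-5)
K(S(15), X) - H = 6 - 1*(-1/11924) = 6 + 1/11924 = 71545/11924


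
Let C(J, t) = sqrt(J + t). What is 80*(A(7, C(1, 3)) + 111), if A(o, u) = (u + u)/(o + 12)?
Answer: 169040/19 ≈ 8896.8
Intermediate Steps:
A(o, u) = 2*u/(12 + o) (A(o, u) = (2*u)/(12 + o) = 2*u/(12 + o))
80*(A(7, C(1, 3)) + 111) = 80*(2*sqrt(1 + 3)/(12 + 7) + 111) = 80*(2*sqrt(4)/19 + 111) = 80*(2*2*(1/19) + 111) = 80*(4/19 + 111) = 80*(2113/19) = 169040/19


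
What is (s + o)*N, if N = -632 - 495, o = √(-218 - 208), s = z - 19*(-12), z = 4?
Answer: -261464 - 1127*I*√426 ≈ -2.6146e+5 - 23261.0*I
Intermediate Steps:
s = 232 (s = 4 - 19*(-12) = 4 + 228 = 232)
o = I*√426 (o = √(-426) = I*√426 ≈ 20.64*I)
N = -1127
(s + o)*N = (232 + I*√426)*(-1127) = -261464 - 1127*I*√426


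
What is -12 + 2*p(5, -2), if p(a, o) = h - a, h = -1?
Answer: -24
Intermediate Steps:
p(a, o) = -1 - a
-12 + 2*p(5, -2) = -12 + 2*(-1 - 1*5) = -12 + 2*(-1 - 5) = -12 + 2*(-6) = -12 - 12 = -24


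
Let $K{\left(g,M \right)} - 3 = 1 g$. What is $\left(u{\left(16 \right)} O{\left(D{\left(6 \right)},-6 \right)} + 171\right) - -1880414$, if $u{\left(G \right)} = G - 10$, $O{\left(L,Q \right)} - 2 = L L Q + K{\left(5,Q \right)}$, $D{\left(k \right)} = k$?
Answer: $1879349$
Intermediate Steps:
$K{\left(g,M \right)} = 3 + g$ ($K{\left(g,M \right)} = 3 + 1 g = 3 + g$)
$O{\left(L,Q \right)} = 10 + Q L^{2}$ ($O{\left(L,Q \right)} = 2 + \left(L L Q + \left(3 + 5\right)\right) = 2 + \left(L^{2} Q + 8\right) = 2 + \left(Q L^{2} + 8\right) = 2 + \left(8 + Q L^{2}\right) = 10 + Q L^{2}$)
$u{\left(G \right)} = -10 + G$ ($u{\left(G \right)} = G - 10 = -10 + G$)
$\left(u{\left(16 \right)} O{\left(D{\left(6 \right)},-6 \right)} + 171\right) - -1880414 = \left(\left(-10 + 16\right) \left(10 - 6 \cdot 6^{2}\right) + 171\right) - -1880414 = \left(6 \left(10 - 216\right) + 171\right) + 1880414 = \left(6 \left(-206\right) + 171\right) + 1880414 = \left(-1236 + 171\right) + 1880414 = -1065 + 1880414 = 1879349$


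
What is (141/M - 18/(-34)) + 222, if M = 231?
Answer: 292090/1309 ≈ 223.14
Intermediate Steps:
(141/M - 18/(-34)) + 222 = (141/231 - 18/(-34)) + 222 = (141*(1/231) - 18*(-1/34)) + 222 = (47/77 + 9/17) + 222 = 1492/1309 + 222 = 292090/1309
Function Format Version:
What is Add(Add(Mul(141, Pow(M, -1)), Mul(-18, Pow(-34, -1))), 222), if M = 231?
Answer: Rational(292090, 1309) ≈ 223.14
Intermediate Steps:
Add(Add(Mul(141, Pow(M, -1)), Mul(-18, Pow(-34, -1))), 222) = Add(Add(Mul(141, Pow(231, -1)), Mul(-18, Pow(-34, -1))), 222) = Add(Add(Mul(141, Rational(1, 231)), Mul(-18, Rational(-1, 34))), 222) = Add(Add(Rational(47, 77), Rational(9, 17)), 222) = Add(Rational(1492, 1309), 222) = Rational(292090, 1309)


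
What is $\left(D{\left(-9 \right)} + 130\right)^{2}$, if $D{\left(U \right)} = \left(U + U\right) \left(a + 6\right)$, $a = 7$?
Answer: $10816$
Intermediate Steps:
$D{\left(U \right)} = 26 U$ ($D{\left(U \right)} = \left(U + U\right) \left(7 + 6\right) = 2 U 13 = 26 U$)
$\left(D{\left(-9 \right)} + 130\right)^{2} = \left(26 \left(-9\right) + 130\right)^{2} = \left(-234 + 130\right)^{2} = \left(-104\right)^{2} = 10816$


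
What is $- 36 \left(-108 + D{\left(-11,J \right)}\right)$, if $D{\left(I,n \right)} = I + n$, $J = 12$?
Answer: $3852$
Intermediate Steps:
$- 36 \left(-108 + D{\left(-11,J \right)}\right) = - 36 \left(-108 + \left(-11 + 12\right)\right) = - 36 \left(-108 + 1\right) = \left(-36\right) \left(-107\right) = 3852$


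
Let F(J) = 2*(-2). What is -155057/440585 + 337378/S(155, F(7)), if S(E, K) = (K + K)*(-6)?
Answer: 74318121697/10574040 ≈ 7028.4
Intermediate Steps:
F(J) = -4
S(E, K) = -12*K (S(E, K) = (2*K)*(-6) = -12*K)
-155057/440585 + 337378/S(155, F(7)) = -155057/440585 + 337378/((-12*(-4))) = -155057*1/440585 + 337378/48 = -155057/440585 + 337378*(1/48) = -155057/440585 + 168689/24 = 74318121697/10574040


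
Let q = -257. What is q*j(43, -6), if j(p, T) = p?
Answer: -11051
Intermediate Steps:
q*j(43, -6) = -257*43 = -11051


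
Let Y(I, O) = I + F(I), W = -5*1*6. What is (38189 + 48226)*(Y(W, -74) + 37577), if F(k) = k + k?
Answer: 3239439105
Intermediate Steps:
W = -30 (W = -5*6 = -30)
F(k) = 2*k
Y(I, O) = 3*I (Y(I, O) = I + 2*I = 3*I)
(38189 + 48226)*(Y(W, -74) + 37577) = (38189 + 48226)*(3*(-30) + 37577) = 86415*(-90 + 37577) = 86415*37487 = 3239439105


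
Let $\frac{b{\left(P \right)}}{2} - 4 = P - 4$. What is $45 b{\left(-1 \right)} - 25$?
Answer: $-115$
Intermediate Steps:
$b{\left(P \right)} = 2 P$ ($b{\left(P \right)} = 8 + 2 \left(P - 4\right) = 8 + 2 \left(-4 + P\right) = 8 + \left(-8 + 2 P\right) = 2 P$)
$45 b{\left(-1 \right)} - 25 = 45 \cdot 2 \left(-1\right) - 25 = 45 \left(-2\right) - 25 = -90 - 25 = -115$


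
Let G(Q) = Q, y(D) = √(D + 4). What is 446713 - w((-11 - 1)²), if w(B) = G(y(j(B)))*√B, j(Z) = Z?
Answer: 446713 - 24*√37 ≈ 4.4657e+5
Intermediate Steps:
y(D) = √(4 + D)
w(B) = √B*√(4 + B) (w(B) = √(4 + B)*√B = √B*√(4 + B))
446713 - w((-11 - 1)²) = 446713 - √((-11 - 1)²)*√(4 + (-11 - 1)²) = 446713 - √((-12)²)*√(4 + (-12)²) = 446713 - √144*√(4 + 144) = 446713 - 12*√148 = 446713 - 12*2*√37 = 446713 - 24*√37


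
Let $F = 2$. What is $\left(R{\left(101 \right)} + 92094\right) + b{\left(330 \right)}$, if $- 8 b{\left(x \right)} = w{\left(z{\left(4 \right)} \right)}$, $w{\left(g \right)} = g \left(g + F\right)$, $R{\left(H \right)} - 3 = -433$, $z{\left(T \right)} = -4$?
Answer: $91663$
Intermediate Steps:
$R{\left(H \right)} = -430$ ($R{\left(H \right)} = 3 - 433 = -430$)
$w{\left(g \right)} = g \left(2 + g\right)$ ($w{\left(g \right)} = g \left(g + 2\right) = g \left(2 + g\right)$)
$b{\left(x \right)} = -1$ ($b{\left(x \right)} = - \frac{\left(-4\right) \left(2 - 4\right)}{8} = - \frac{\left(-4\right) \left(-2\right)}{8} = \left(- \frac{1}{8}\right) 8 = -1$)
$\left(R{\left(101 \right)} + 92094\right) + b{\left(330 \right)} = \left(-430 + 92094\right) - 1 = 91664 - 1 = 91663$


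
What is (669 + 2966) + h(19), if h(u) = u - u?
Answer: 3635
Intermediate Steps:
h(u) = 0
(669 + 2966) + h(19) = (669 + 2966) + 0 = 3635 + 0 = 3635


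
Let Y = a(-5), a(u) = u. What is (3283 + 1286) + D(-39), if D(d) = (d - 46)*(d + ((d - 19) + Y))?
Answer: 13239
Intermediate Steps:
Y = -5
D(d) = (-46 + d)*(-24 + 2*d) (D(d) = (d - 46)*(d + ((d - 19) - 5)) = (-46 + d)*(d + ((-19 + d) - 5)) = (-46 + d)*(d + (-24 + d)) = (-46 + d)*(-24 + 2*d))
(3283 + 1286) + D(-39) = (3283 + 1286) + (1104 - 116*(-39) + 2*(-39)**2) = 4569 + (1104 + 4524 + 2*1521) = 4569 + (1104 + 4524 + 3042) = 4569 + 8670 = 13239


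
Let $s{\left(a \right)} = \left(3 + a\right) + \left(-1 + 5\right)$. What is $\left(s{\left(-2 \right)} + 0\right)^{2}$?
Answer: $25$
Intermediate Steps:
$s{\left(a \right)} = 7 + a$ ($s{\left(a \right)} = \left(3 + a\right) + 4 = 7 + a$)
$\left(s{\left(-2 \right)} + 0\right)^{2} = \left(\left(7 - 2\right) + 0\right)^{2} = \left(5 + 0\right)^{2} = 5^{2} = 25$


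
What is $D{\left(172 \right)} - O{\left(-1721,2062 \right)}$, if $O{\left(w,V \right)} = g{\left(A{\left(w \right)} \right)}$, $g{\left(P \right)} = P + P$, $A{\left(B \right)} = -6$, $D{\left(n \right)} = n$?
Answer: $184$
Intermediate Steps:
$g{\left(P \right)} = 2 P$
$O{\left(w,V \right)} = -12$ ($O{\left(w,V \right)} = 2 \left(-6\right) = -12$)
$D{\left(172 \right)} - O{\left(-1721,2062 \right)} = 172 - -12 = 172 + 12 = 184$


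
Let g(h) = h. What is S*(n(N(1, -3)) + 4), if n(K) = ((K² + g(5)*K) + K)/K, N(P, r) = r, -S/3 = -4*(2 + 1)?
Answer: 252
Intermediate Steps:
S = 36 (S = -(-12)*(2 + 1) = -(-12)*3 = -3*(-12) = 36)
n(K) = (K² + 6*K)/K (n(K) = ((K² + 5*K) + K)/K = (K² + 6*K)/K)
S*(n(N(1, -3)) + 4) = 36*((6 - 3) + 4) = 36*(3 + 4) = 36*7 = 252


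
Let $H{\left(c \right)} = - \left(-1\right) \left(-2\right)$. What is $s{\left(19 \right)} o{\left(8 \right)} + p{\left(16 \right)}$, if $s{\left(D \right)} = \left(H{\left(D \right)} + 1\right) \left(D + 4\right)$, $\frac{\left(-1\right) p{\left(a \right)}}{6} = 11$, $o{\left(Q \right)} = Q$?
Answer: $-250$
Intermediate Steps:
$H{\left(c \right)} = -2$ ($H{\left(c \right)} = \left(-1\right) 2 = -2$)
$p{\left(a \right)} = -66$ ($p{\left(a \right)} = \left(-6\right) 11 = -66$)
$s{\left(D \right)} = -4 - D$ ($s{\left(D \right)} = \left(-2 + 1\right) \left(D + 4\right) = - (4 + D) = -4 - D$)
$s{\left(19 \right)} o{\left(8 \right)} + p{\left(16 \right)} = \left(-4 - 19\right) 8 - 66 = \left(-23\right) 8 - 66 = -184 - 66 = -250$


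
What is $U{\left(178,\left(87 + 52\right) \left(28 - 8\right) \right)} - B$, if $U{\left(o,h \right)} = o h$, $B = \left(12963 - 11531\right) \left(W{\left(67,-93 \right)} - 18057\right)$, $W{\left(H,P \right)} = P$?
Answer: $26485640$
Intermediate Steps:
$B = -25990800$ ($B = \left(12963 - 11531\right) \left(-93 - 18057\right) = 1432 \left(-18150\right) = -25990800$)
$U{\left(o,h \right)} = h o$
$U{\left(178,\left(87 + 52\right) \left(28 - 8\right) \right)} - B = \left(87 + 52\right) \left(28 - 8\right) 178 - -25990800 = 139 \left(28 + \left(-42 + 34\right)\right) 178 + 25990800 = 139 \left(28 - 8\right) 178 + 25990800 = 139 \cdot 20 \cdot 178 + 25990800 = 2780 \cdot 178 + 25990800 = 494840 + 25990800 = 26485640$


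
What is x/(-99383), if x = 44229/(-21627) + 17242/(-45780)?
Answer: 133205353/5466529118610 ≈ 2.4367e-5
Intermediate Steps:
x = -133205353/55004670 (x = 44229*(-1/21627) + 17242*(-1/45780) = -14743/7209 - 8621/22890 = -133205353/55004670 ≈ -2.4217)
x/(-99383) = -133205353/55004670/(-99383) = -133205353/55004670*(-1/99383) = 133205353/5466529118610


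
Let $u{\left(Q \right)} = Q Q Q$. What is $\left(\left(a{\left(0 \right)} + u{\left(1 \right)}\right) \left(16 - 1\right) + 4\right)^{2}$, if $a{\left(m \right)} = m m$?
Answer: $361$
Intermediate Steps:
$u{\left(Q \right)} = Q^{3}$ ($u{\left(Q \right)} = Q^{2} Q = Q^{3}$)
$a{\left(m \right)} = m^{2}$
$\left(\left(a{\left(0 \right)} + u{\left(1 \right)}\right) \left(16 - 1\right) + 4\right)^{2} = \left(\left(0^{2} + 1^{3}\right) \left(16 - 1\right) + 4\right)^{2} = \left(\left(0 + 1\right) 15 + 4\right)^{2} = \left(1 \cdot 15 + 4\right)^{2} = \left(15 + 4\right)^{2} = 19^{2} = 361$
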